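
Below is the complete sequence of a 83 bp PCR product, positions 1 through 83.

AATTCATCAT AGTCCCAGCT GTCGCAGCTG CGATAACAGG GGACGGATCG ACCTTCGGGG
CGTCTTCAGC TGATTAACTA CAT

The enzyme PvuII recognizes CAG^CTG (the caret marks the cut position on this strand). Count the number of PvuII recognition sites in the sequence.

CAGCTG occurs starting at positions 16, 25, 67.
PvuII cuts at 3 sites.

3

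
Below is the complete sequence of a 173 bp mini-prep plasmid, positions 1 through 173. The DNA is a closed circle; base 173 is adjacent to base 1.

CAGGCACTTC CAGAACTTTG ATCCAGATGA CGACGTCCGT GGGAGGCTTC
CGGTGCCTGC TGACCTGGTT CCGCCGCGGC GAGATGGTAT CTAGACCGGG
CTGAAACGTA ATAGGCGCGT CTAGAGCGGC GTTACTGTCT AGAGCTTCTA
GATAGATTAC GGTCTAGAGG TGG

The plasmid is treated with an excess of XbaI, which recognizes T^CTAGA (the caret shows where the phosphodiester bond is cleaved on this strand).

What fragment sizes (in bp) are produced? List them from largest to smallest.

XbaI sites (TCTAGA) start at positions 90, 120, 138, 147, 163.
XbaI cuts after the first base of each site, so after positions 90, 120, 138, 147, 163.
Circular molecule, 5 cuts → 5 fragments:
  91–120 → 30 bp
  121–138 → 18 bp
  139–147 → 9 bp
  148–163 → 16 bp
  164–173 then 1–90 → 10 + 90 = 100 bp
Sorted largest to smallest: 100, 30, 18, 16, 9 bp.

100, 30, 18, 16, 9 bp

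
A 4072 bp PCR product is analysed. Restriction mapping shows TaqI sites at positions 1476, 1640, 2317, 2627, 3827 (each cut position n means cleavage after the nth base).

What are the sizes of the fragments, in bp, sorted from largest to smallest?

1476, 1200, 677, 310, 245, 164 bp

Linear molecule, 5 cuts → 6 fragments:
  1476 − 0 = 1476 bp
  1640 − 1476 = 164 bp
  2317 − 1640 = 677 bp
  2627 − 2317 = 310 bp
  3827 − 2627 = 1200 bp
  4072 − 3827 = 245 bp
Sorted largest to smallest: 1476, 1200, 677, 310, 245, 164 bp.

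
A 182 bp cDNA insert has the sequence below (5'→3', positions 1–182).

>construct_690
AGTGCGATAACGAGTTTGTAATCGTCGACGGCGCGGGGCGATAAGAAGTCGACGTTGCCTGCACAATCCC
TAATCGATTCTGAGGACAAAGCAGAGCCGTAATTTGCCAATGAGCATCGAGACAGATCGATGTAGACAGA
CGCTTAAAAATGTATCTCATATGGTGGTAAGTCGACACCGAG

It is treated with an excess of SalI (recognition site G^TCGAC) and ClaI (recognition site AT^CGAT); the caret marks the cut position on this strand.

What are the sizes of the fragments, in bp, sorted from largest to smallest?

SalI sites (GTCGAC) start at positions 24, 48, 171.
SalI cuts after the first base of each site, so after positions 24, 48, 171.
ClaI sites (ATCGAT) start at positions 73, 126.
ClaI cuts after base 2 of each site, so after positions 74, 127.
Combined cut positions: 24, 48, 74, 127, 171.
Linear molecule, 5 cuts → 6 fragments:
  1–24 → 24 bp
  25–48 → 24 bp
  49–74 → 26 bp
  75–127 → 53 bp
  128–171 → 44 bp
  172–182 → 11 bp
Sorted largest to smallest: 53, 44, 26, 24, 24, 11 bp.

53, 44, 26, 24, 24, 11 bp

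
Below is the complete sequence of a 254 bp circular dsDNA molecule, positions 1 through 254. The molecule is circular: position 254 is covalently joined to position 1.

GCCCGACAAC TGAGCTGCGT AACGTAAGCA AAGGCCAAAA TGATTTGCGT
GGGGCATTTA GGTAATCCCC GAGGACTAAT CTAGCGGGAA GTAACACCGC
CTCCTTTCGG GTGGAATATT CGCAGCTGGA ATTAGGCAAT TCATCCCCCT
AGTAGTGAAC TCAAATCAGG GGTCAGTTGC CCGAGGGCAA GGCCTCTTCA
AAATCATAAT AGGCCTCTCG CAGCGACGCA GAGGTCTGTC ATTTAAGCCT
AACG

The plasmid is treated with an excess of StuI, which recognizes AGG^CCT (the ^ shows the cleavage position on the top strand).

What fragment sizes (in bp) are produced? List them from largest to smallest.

StuI sites (AGGCCT) start at positions 190, 211.
StuI cuts after base 3 of each site, so after positions 192, 213.
Circular molecule, 2 cuts → 2 fragments:
  193–213 → 21 bp
  214–254 then 1–192 → 41 + 192 = 233 bp
Sorted largest to smallest: 233, 21 bp.

233, 21 bp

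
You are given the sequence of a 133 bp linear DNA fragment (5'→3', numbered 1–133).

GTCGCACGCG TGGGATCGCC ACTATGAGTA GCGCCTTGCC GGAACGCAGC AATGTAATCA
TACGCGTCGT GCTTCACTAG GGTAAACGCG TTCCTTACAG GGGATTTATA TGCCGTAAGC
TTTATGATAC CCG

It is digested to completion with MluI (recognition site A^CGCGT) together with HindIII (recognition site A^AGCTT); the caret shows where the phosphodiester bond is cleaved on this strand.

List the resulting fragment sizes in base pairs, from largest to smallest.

MluI sites (ACGCGT) start at positions 6, 62, 86.
MluI cuts after the first base of each site, so after positions 6, 62, 86.
The HindIII site (AAGCTT) starts at position 117.
HindIII cuts after the first base of each site, so after position 117.
Combined cut positions: 6, 62, 86, 117.
Linear molecule, 4 cuts → 5 fragments:
  1–6 → 6 bp
  7–62 → 56 bp
  63–86 → 24 bp
  87–117 → 31 bp
  118–133 → 16 bp
Sorted largest to smallest: 56, 31, 24, 16, 6 bp.

56, 31, 24, 16, 6 bp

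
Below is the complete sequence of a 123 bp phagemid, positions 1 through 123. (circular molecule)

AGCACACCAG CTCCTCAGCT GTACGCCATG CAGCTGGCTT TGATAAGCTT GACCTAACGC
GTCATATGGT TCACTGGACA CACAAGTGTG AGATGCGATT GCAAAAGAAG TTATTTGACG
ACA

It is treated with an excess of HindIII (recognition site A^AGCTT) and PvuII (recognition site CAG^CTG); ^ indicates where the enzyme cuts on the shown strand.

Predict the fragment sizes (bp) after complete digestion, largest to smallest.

96, 15, 12 bp

The HindIII site (AAGCTT) starts at position 45.
HindIII cuts after the first base of each site, so after position 45.
PvuII sites (CAGCTG) start at positions 16, 31.
PvuII cuts after base 3 of each site, so after positions 18, 33.
Combined cut positions: 18, 33, 45.
Circular molecule, 3 cuts → 3 fragments:
  19–33 → 15 bp
  34–45 → 12 bp
  46–123 then 1–18 → 78 + 18 = 96 bp
Sorted largest to smallest: 96, 15, 12 bp.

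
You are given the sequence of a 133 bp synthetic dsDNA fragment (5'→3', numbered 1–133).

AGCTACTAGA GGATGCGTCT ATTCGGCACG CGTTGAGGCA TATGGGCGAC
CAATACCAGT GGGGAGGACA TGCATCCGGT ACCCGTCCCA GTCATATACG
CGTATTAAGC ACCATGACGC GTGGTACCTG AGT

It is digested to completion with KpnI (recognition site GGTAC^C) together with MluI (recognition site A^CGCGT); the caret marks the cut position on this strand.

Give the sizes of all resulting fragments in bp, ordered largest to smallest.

54, 28, 19, 16, 10, 6 bp

KpnI sites (GGTACC) start at positions 78, 123.
KpnI cuts after base 5 of each site (before the last base), so after positions 82, 127.
MluI sites (ACGCGT) start at positions 28, 98, 117.
MluI cuts after the first base of each site, so after positions 28, 98, 117.
Combined cut positions: 28, 82, 98, 117, 127.
Linear molecule, 5 cuts → 6 fragments:
  1–28 → 28 bp
  29–82 → 54 bp
  83–98 → 16 bp
  99–117 → 19 bp
  118–127 → 10 bp
  128–133 → 6 bp
Sorted largest to smallest: 54, 28, 19, 16, 10, 6 bp.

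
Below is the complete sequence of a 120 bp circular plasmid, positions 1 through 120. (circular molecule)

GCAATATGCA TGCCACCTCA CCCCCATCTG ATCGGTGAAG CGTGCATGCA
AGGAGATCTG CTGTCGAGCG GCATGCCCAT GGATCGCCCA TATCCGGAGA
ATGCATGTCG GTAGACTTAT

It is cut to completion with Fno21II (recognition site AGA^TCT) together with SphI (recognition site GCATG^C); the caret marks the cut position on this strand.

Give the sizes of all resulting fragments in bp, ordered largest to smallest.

57, 36, 19, 8 bp

The Fno21II site (AGATCT) starts at position 54.
Fno21II cuts after base 3 of each site, so after position 56.
SphI sites (GCATGC) start at positions 8, 44, 71.
SphI cuts after base 5 of each site (before the last base), so after positions 12, 48, 75.
Combined cut positions: 12, 48, 56, 75.
Circular molecule, 4 cuts → 4 fragments:
  13–48 → 36 bp
  49–56 → 8 bp
  57–75 → 19 bp
  76–120 then 1–12 → 45 + 12 = 57 bp
Sorted largest to smallest: 57, 36, 19, 8 bp.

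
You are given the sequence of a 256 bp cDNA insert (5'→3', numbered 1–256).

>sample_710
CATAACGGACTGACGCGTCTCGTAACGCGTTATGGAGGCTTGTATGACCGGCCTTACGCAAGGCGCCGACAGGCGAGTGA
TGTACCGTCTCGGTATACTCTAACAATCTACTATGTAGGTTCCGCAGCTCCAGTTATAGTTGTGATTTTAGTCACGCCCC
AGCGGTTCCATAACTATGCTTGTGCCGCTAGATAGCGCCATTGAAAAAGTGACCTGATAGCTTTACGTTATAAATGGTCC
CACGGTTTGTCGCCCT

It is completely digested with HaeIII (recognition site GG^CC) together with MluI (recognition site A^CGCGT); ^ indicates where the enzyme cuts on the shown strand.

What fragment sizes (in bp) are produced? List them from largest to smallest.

The HaeIII site (GGCC) starts at position 50.
HaeIII cuts after base 2 of each site, so after position 51.
MluI sites (ACGCGT) start at positions 13, 25.
MluI cuts after the first base of each site, so after positions 13, 25.
Combined cut positions: 13, 25, 51.
Linear molecule, 3 cuts → 4 fragments:
  1–13 → 13 bp
  14–25 → 12 bp
  26–51 → 26 bp
  52–256 → 205 bp
Sorted largest to smallest: 205, 26, 13, 12 bp.

205, 26, 13, 12 bp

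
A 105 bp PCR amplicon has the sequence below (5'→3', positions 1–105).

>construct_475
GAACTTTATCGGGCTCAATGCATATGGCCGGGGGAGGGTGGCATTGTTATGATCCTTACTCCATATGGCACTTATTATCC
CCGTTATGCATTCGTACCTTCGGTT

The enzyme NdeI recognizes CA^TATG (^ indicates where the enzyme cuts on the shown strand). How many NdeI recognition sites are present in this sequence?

CATATG occurs starting at positions 21, 62.
NdeI cuts at 2 sites.

2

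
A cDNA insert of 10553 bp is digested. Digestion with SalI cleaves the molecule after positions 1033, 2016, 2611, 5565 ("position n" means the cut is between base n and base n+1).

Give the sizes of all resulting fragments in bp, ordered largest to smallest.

4988, 2954, 1033, 983, 595 bp

Linear molecule, 4 cuts → 5 fragments:
  1033 − 0 = 1033 bp
  2016 − 1033 = 983 bp
  2611 − 2016 = 595 bp
  5565 − 2611 = 2954 bp
  10553 − 5565 = 4988 bp
Sorted largest to smallest: 4988, 2954, 1033, 983, 595 bp.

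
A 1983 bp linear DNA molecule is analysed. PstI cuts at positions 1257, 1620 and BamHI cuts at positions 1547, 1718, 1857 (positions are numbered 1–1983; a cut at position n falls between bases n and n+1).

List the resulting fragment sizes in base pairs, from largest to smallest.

1257, 290, 139, 126, 98, 73 bp

Combined cut positions (sorted): 1257, 1547, 1620, 1718, 1857.
Linear molecule, 5 cuts → 6 fragments:
  1257 − 0 = 1257 bp
  1547 − 1257 = 290 bp
  1620 − 1547 = 73 bp
  1718 − 1620 = 98 bp
  1857 − 1718 = 139 bp
  1983 − 1857 = 126 bp
Sorted largest to smallest: 1257, 290, 139, 126, 98, 73 bp.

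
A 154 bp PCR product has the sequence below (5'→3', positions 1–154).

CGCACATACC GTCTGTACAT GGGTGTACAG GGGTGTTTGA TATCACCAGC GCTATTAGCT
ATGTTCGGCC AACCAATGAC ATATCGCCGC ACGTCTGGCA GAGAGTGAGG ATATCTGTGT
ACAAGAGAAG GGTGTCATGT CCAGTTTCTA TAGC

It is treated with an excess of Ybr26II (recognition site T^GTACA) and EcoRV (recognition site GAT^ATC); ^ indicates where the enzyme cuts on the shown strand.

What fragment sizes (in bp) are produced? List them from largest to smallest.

Ybr26II sites (TGTACA) start at positions 14, 24, 118.
Ybr26II cuts after the first base of each site, so after positions 14, 24, 118.
EcoRV sites (GATATC) start at positions 39, 110.
EcoRV cuts after base 3 of each site, so after positions 41, 112.
Combined cut positions: 14, 24, 41, 112, 118.
Linear molecule, 5 cuts → 6 fragments:
  1–14 → 14 bp
  15–24 → 10 bp
  25–41 → 17 bp
  42–112 → 71 bp
  113–118 → 6 bp
  119–154 → 36 bp
Sorted largest to smallest: 71, 36, 17, 14, 10, 6 bp.

71, 36, 17, 14, 10, 6 bp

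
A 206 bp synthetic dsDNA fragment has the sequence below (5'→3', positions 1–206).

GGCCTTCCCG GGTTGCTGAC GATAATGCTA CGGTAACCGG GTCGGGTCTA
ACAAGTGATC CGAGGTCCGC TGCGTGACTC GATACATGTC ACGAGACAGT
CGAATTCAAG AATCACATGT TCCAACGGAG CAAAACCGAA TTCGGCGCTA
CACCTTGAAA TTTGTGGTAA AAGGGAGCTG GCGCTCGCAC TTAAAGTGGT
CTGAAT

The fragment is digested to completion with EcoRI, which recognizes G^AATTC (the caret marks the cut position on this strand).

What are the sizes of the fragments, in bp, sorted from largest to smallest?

102, 68, 36 bp

EcoRI sites (GAATTC) start at positions 102, 138.
EcoRI cuts after the first base of each site, so after positions 102, 138.
Linear molecule, 2 cuts → 3 fragments:
  1–102 → 102 bp
  103–138 → 36 bp
  139–206 → 68 bp
Sorted largest to smallest: 102, 68, 36 bp.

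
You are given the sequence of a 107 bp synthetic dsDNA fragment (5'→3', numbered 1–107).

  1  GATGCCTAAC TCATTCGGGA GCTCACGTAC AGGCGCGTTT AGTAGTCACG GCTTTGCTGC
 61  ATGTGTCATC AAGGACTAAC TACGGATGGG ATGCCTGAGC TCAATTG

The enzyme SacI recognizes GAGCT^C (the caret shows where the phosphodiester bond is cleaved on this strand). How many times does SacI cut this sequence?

2

GAGCTC occurs starting at positions 19, 97.
SacI cuts at 2 sites.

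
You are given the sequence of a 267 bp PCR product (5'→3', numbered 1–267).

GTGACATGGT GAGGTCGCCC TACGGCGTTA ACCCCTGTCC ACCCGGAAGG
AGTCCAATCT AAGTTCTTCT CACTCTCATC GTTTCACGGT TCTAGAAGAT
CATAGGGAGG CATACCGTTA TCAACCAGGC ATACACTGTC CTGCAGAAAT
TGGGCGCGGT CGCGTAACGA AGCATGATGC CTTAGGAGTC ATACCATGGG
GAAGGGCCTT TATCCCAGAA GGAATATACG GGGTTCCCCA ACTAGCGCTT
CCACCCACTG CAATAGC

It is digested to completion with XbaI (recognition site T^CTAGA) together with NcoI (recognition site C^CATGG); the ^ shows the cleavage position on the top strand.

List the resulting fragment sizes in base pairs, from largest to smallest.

The XbaI site (TCTAGA) starts at position 91.
XbaI cuts after the first base of each site, so after position 91.
The NcoI site (CCATGG) starts at position 194.
NcoI cuts after the first base of each site, so after position 194.
Combined cut positions: 91, 194.
Linear molecule, 2 cuts → 3 fragments:
  1–91 → 91 bp
  92–194 → 103 bp
  195–267 → 73 bp
Sorted largest to smallest: 103, 91, 73 bp.

103, 91, 73 bp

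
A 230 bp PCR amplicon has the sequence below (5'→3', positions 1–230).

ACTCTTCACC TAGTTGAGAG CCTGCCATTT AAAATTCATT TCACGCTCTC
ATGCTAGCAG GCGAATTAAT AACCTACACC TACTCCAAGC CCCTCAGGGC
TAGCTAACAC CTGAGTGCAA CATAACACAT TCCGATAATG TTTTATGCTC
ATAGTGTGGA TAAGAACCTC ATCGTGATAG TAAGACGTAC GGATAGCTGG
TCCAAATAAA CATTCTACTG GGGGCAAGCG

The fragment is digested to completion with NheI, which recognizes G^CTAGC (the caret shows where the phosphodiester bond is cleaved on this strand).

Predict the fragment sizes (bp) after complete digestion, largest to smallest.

NheI sites (GCTAGC) start at positions 53, 99.
NheI cuts after the first base of each site, so after positions 53, 99.
Linear molecule, 2 cuts → 3 fragments:
  1–53 → 53 bp
  54–99 → 46 bp
  100–230 → 131 bp
Sorted largest to smallest: 131, 53, 46 bp.

131, 53, 46 bp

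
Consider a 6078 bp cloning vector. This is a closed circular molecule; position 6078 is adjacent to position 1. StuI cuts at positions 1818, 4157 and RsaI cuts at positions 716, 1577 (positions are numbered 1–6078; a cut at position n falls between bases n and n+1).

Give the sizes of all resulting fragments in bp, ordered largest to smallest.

2637, 2339, 861, 241 bp

Combined cut positions (sorted): 716, 1577, 1818, 4157.
Circular molecule, 4 cuts → 4 fragments:
  1577 − 716 = 861 bp
  1818 − 1577 = 241 bp
  4157 − 1818 = 2339 bp
  wrap: 6078 − 4157 + 716 = 2637 bp
Sorted largest to smallest: 2637, 2339, 861, 241 bp.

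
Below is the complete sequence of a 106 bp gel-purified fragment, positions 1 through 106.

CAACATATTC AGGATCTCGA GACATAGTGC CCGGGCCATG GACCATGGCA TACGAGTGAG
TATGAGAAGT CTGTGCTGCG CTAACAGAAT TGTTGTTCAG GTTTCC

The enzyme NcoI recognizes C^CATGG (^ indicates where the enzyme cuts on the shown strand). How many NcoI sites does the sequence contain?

2

CCATGG occurs starting at positions 36, 43.
NcoI cuts at 2 sites.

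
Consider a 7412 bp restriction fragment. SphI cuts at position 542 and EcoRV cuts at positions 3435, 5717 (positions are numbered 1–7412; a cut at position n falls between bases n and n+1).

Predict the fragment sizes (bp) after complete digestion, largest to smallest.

Combined cut positions (sorted): 542, 3435, 5717.
Linear molecule, 3 cuts → 4 fragments:
  542 − 0 = 542 bp
  3435 − 542 = 2893 bp
  5717 − 3435 = 2282 bp
  7412 − 5717 = 1695 bp
Sorted largest to smallest: 2893, 2282, 1695, 542 bp.

2893, 2282, 1695, 542 bp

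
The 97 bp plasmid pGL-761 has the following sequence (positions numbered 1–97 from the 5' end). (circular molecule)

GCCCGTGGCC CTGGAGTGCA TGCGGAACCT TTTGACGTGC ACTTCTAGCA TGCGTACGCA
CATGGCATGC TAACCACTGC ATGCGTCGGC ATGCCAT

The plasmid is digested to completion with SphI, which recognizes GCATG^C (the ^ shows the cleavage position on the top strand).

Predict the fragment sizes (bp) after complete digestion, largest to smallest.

SphI sites (GCATGC) start at positions 18, 48, 65, 79, 89.
SphI cuts after base 5 of each site (before the last base), so after positions 22, 52, 69, 83, 93.
Circular molecule, 5 cuts → 5 fragments:
  23–52 → 30 bp
  53–69 → 17 bp
  70–83 → 14 bp
  84–93 → 10 bp
  94–97 then 1–22 → 4 + 22 = 26 bp
Sorted largest to smallest: 30, 26, 17, 14, 10 bp.

30, 26, 17, 14, 10 bp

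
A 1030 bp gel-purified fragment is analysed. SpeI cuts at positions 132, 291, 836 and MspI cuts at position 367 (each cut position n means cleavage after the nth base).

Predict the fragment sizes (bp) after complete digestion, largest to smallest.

Combined cut positions (sorted): 132, 291, 367, 836.
Linear molecule, 4 cuts → 5 fragments:
  132 − 0 = 132 bp
  291 − 132 = 159 bp
  367 − 291 = 76 bp
  836 − 367 = 469 bp
  1030 − 836 = 194 bp
Sorted largest to smallest: 469, 194, 159, 132, 76 bp.

469, 194, 159, 132, 76 bp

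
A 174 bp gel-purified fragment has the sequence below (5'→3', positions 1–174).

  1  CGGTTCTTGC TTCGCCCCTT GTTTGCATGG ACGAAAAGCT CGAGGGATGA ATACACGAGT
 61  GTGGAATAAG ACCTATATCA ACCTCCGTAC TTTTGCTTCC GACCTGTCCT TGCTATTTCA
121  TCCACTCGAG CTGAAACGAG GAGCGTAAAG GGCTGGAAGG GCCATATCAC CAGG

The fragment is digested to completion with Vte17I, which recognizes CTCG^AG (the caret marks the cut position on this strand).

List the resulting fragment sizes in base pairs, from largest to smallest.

Vte17I sites (CTCGAG) start at positions 39, 125.
Vte17I cuts after base 4 of each site, so after positions 42, 128.
Linear molecule, 2 cuts → 3 fragments:
  1–42 → 42 bp
  43–128 → 86 bp
  129–174 → 46 bp
Sorted largest to smallest: 86, 46, 42 bp.

86, 46, 42 bp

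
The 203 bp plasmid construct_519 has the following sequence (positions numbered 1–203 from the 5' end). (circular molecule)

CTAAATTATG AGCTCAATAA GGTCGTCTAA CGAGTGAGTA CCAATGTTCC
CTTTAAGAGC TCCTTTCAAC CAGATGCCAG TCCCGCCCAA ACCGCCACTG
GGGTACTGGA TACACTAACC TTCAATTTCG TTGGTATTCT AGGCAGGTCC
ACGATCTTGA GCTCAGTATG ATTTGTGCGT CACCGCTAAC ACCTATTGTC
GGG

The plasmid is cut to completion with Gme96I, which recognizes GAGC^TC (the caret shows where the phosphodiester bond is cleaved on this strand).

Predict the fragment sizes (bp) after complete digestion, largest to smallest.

Gme96I sites (GAGCTC) start at positions 10, 57, 159.
Gme96I cuts after base 4 of each site, so after positions 13, 60, 162.
Circular molecule, 3 cuts → 3 fragments:
  14–60 → 47 bp
  61–162 → 102 bp
  163–203 then 1–13 → 41 + 13 = 54 bp
Sorted largest to smallest: 102, 54, 47 bp.

102, 54, 47 bp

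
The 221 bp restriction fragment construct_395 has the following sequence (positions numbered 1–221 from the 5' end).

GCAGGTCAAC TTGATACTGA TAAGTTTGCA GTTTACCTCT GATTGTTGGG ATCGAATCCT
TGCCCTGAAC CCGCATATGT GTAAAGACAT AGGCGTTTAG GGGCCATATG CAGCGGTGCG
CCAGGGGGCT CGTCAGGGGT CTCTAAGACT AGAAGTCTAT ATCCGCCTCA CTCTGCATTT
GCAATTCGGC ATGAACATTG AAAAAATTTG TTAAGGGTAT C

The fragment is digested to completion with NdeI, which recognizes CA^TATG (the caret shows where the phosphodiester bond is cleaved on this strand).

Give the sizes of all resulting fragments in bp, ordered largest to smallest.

115, 75, 31 bp

NdeI sites (CATATG) start at positions 74, 105.
NdeI cuts after base 2 of each site, so after positions 75, 106.
Linear molecule, 2 cuts → 3 fragments:
  1–75 → 75 bp
  76–106 → 31 bp
  107–221 → 115 bp
Sorted largest to smallest: 115, 75, 31 bp.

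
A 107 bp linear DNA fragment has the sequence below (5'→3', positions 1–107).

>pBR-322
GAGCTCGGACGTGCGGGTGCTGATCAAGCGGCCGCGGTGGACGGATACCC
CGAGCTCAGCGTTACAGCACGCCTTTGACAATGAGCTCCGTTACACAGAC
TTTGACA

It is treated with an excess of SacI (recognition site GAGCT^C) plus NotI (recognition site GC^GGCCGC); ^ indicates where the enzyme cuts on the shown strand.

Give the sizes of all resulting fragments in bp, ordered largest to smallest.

31, 27, 24, 20, 5 bp

SacI sites (GAGCTC) start at positions 1, 52, 83.
SacI cuts after base 5 of each site (before the last base), so after positions 5, 56, 87.
The NotI site (GCGGCCGC) starts at position 28.
NotI cuts after base 2 of each site, so after position 29.
Combined cut positions: 5, 29, 56, 87.
Linear molecule, 4 cuts → 5 fragments:
  1–5 → 5 bp
  6–29 → 24 bp
  30–56 → 27 bp
  57–87 → 31 bp
  88–107 → 20 bp
Sorted largest to smallest: 31, 27, 24, 20, 5 bp.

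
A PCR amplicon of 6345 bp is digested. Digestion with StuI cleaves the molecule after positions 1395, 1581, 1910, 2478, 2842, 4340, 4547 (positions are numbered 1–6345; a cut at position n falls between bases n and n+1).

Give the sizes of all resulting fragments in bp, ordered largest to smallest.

Linear molecule, 7 cuts → 8 fragments:
  1395 − 0 = 1395 bp
  1581 − 1395 = 186 bp
  1910 − 1581 = 329 bp
  2478 − 1910 = 568 bp
  2842 − 2478 = 364 bp
  4340 − 2842 = 1498 bp
  4547 − 4340 = 207 bp
  6345 − 4547 = 1798 bp
Sorted largest to smallest: 1798, 1498, 1395, 568, 364, 329, 207, 186 bp.

1798, 1498, 1395, 568, 364, 329, 207, 186 bp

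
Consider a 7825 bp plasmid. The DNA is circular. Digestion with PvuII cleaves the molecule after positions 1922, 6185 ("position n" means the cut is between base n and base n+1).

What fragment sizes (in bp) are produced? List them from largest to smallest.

4263, 3562 bp

Circular molecule, 2 cuts → 2 fragments:
  6185 − 1922 = 4263 bp
  wrap: 7825 − 6185 + 1922 = 3562 bp
Sorted largest to smallest: 4263, 3562 bp.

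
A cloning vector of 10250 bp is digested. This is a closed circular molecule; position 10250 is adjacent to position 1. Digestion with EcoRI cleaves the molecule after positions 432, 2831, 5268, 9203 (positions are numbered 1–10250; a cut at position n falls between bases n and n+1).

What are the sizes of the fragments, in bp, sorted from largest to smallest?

3935, 2437, 2399, 1479 bp

Circular molecule, 4 cuts → 4 fragments:
  2831 − 432 = 2399 bp
  5268 − 2831 = 2437 bp
  9203 − 5268 = 3935 bp
  wrap: 10250 − 9203 + 432 = 1479 bp
Sorted largest to smallest: 3935, 2437, 2399, 1479 bp.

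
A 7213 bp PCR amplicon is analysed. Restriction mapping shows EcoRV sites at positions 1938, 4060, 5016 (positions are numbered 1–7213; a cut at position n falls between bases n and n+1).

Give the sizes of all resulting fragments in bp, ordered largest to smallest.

2197, 2122, 1938, 956 bp

Linear molecule, 3 cuts → 4 fragments:
  1938 − 0 = 1938 bp
  4060 − 1938 = 2122 bp
  5016 − 4060 = 956 bp
  7213 − 5016 = 2197 bp
Sorted largest to smallest: 2197, 2122, 1938, 956 bp.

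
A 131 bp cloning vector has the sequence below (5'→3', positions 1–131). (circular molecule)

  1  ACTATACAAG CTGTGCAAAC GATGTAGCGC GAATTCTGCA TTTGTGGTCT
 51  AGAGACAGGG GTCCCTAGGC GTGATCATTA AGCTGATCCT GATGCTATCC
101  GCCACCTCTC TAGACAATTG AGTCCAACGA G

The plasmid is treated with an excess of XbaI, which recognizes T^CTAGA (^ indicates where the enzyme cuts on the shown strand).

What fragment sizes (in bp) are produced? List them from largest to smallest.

XbaI sites (TCTAGA) start at positions 48, 109.
XbaI cuts after the first base of each site, so after positions 48, 109.
Circular molecule, 2 cuts → 2 fragments:
  49–109 → 61 bp
  110–131 then 1–48 → 22 + 48 = 70 bp
Sorted largest to smallest: 70, 61 bp.

70, 61 bp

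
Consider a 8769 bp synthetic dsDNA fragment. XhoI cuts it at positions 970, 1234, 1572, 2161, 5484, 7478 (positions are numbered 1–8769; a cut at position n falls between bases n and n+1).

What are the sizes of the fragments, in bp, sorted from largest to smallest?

3323, 1994, 1291, 970, 589, 338, 264 bp

Linear molecule, 6 cuts → 7 fragments:
  970 − 0 = 970 bp
  1234 − 970 = 264 bp
  1572 − 1234 = 338 bp
  2161 − 1572 = 589 bp
  5484 − 2161 = 3323 bp
  7478 − 5484 = 1994 bp
  8769 − 7478 = 1291 bp
Sorted largest to smallest: 3323, 1994, 1291, 970, 589, 338, 264 bp.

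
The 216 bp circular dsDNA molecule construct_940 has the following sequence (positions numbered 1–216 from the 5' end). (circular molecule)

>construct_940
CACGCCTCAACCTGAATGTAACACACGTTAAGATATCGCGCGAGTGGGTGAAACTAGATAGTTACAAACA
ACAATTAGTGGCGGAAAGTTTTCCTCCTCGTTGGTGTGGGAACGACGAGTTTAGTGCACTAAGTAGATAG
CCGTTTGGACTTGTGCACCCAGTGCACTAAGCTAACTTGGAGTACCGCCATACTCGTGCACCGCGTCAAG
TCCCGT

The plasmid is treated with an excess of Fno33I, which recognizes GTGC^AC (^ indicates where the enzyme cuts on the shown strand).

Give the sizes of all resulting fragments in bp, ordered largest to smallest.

144, 34, 29, 9 bp

Fno33I sites (GTGCAC) start at positions 124, 153, 162, 196.
Fno33I cuts after base 4 of each site, so after positions 127, 156, 165, 199.
Circular molecule, 4 cuts → 4 fragments:
  128–156 → 29 bp
  157–165 → 9 bp
  166–199 → 34 bp
  200–216 then 1–127 → 17 + 127 = 144 bp
Sorted largest to smallest: 144, 34, 29, 9 bp.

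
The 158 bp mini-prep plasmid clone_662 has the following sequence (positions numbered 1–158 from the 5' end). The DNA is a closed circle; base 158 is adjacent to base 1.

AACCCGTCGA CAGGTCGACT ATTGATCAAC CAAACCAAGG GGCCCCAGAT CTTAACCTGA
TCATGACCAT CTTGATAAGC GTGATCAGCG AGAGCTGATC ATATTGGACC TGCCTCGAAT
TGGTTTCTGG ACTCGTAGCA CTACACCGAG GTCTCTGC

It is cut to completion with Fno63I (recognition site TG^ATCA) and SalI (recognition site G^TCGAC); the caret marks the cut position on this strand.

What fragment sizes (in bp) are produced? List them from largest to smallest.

67, 35, 24, 14, 10, 8 bp

Fno63I sites (TGATCA) start at positions 23, 58, 82, 96.
Fno63I cuts after base 2 of each site, so after positions 24, 59, 83, 97.
SalI sites (GTCGAC) start at positions 6, 14.
SalI cuts after the first base of each site, so after positions 6, 14.
Combined cut positions: 6, 14, 24, 59, 83, 97.
Circular molecule, 6 cuts → 6 fragments:
  7–14 → 8 bp
  15–24 → 10 bp
  25–59 → 35 bp
  60–83 → 24 bp
  84–97 → 14 bp
  98–158 then 1–6 → 61 + 6 = 67 bp
Sorted largest to smallest: 67, 35, 24, 14, 10, 8 bp.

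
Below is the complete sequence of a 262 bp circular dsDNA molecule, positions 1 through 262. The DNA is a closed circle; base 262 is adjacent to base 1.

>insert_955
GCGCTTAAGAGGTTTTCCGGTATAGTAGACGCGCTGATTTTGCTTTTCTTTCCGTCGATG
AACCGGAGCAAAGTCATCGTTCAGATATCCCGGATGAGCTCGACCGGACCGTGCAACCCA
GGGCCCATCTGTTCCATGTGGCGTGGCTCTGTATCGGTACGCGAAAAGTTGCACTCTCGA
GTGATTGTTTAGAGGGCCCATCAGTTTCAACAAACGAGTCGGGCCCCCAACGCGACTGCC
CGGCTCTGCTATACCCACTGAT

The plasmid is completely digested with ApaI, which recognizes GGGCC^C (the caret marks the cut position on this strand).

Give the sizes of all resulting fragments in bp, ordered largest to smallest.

162, 73, 27 bp

ApaI sites (GGGCCC) start at positions 121, 194, 221.
ApaI cuts after base 5 of each site (before the last base), so after positions 125, 198, 225.
Circular molecule, 3 cuts → 3 fragments:
  126–198 → 73 bp
  199–225 → 27 bp
  226–262 then 1–125 → 37 + 125 = 162 bp
Sorted largest to smallest: 162, 73, 27 bp.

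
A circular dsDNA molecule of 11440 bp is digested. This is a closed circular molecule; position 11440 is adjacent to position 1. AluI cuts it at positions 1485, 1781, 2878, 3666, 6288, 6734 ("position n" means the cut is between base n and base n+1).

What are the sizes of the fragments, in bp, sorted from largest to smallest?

6191, 2622, 1097, 788, 446, 296 bp

Circular molecule, 6 cuts → 6 fragments:
  1781 − 1485 = 296 bp
  2878 − 1781 = 1097 bp
  3666 − 2878 = 788 bp
  6288 − 3666 = 2622 bp
  6734 − 6288 = 446 bp
  wrap: 11440 − 6734 + 1485 = 6191 bp
Sorted largest to smallest: 6191, 2622, 1097, 788, 446, 296 bp.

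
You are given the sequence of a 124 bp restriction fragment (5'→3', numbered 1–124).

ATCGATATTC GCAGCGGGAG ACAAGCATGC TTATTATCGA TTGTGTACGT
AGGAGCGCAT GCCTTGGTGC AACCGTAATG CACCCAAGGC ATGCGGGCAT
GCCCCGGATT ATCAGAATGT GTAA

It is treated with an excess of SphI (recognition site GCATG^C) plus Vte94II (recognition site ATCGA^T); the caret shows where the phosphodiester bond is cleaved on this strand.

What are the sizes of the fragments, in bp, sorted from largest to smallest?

32, 24, 23, 21, 11, 8, 5 bp

SphI sites (GCATGC) start at positions 25, 57, 89, 97.
SphI cuts after base 5 of each site (before the last base), so after positions 29, 61, 93, 101.
Vte94II sites (ATCGAT) start at positions 1, 36.
Vte94II cuts after base 5 of each site (before the last base), so after positions 5, 40.
Combined cut positions: 5, 29, 40, 61, 93, 101.
Linear molecule, 6 cuts → 7 fragments:
  1–5 → 5 bp
  6–29 → 24 bp
  30–40 → 11 bp
  41–61 → 21 bp
  62–93 → 32 bp
  94–101 → 8 bp
  102–124 → 23 bp
Sorted largest to smallest: 32, 24, 23, 21, 11, 8, 5 bp.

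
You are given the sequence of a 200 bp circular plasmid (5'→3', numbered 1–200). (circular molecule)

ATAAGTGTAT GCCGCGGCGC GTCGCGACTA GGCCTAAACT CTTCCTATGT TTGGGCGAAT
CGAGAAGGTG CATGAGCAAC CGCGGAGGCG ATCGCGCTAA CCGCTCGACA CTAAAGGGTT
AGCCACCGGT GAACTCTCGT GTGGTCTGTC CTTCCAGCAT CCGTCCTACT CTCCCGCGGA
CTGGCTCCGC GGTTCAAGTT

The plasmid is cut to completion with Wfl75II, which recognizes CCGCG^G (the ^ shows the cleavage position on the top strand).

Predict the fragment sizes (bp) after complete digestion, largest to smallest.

94, 68, 25, 13 bp

Wfl75II sites (CCGCGG) start at positions 12, 80, 174, 187.
Wfl75II cuts after base 5 of each site (before the last base), so after positions 16, 84, 178, 191.
Circular molecule, 4 cuts → 4 fragments:
  17–84 → 68 bp
  85–178 → 94 bp
  179–191 → 13 bp
  192–200 then 1–16 → 9 + 16 = 25 bp
Sorted largest to smallest: 94, 68, 25, 13 bp.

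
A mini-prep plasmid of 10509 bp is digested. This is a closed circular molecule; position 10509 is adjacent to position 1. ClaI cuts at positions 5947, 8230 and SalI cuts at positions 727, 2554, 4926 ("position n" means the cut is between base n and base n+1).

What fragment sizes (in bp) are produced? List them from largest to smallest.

3006, 2372, 2283, 1827, 1021 bp

Combined cut positions (sorted): 727, 2554, 4926, 5947, 8230.
Circular molecule, 5 cuts → 5 fragments:
  2554 − 727 = 1827 bp
  4926 − 2554 = 2372 bp
  5947 − 4926 = 1021 bp
  8230 − 5947 = 2283 bp
  wrap: 10509 − 8230 + 727 = 3006 bp
Sorted largest to smallest: 3006, 2372, 2283, 1827, 1021 bp.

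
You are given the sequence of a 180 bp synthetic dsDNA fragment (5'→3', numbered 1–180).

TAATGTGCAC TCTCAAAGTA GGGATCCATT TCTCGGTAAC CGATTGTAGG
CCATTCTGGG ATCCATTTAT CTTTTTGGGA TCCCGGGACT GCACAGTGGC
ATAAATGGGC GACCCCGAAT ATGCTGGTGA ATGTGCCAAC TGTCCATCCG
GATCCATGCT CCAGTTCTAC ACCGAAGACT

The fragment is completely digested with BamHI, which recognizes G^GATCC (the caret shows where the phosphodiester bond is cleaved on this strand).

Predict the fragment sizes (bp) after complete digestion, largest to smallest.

72, 37, 30, 22, 19 bp

BamHI sites (GGATCC) start at positions 22, 59, 78, 150.
BamHI cuts after the first base of each site, so after positions 22, 59, 78, 150.
Linear molecule, 4 cuts → 5 fragments:
  1–22 → 22 bp
  23–59 → 37 bp
  60–78 → 19 bp
  79–150 → 72 bp
  151–180 → 30 bp
Sorted largest to smallest: 72, 37, 30, 22, 19 bp.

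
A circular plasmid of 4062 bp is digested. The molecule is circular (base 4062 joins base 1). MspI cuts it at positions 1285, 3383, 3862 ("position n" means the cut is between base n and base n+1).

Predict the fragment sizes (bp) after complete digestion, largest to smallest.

2098, 1485, 479 bp

Circular molecule, 3 cuts → 3 fragments:
  3383 − 1285 = 2098 bp
  3862 − 3383 = 479 bp
  wrap: 4062 − 3862 + 1285 = 1485 bp
Sorted largest to smallest: 2098, 1485, 479 bp.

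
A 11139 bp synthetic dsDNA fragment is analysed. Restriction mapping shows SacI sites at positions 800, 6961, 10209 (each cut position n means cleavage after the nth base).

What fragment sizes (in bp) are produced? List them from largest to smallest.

Linear molecule, 3 cuts → 4 fragments:
  800 − 0 = 800 bp
  6961 − 800 = 6161 bp
  10209 − 6961 = 3248 bp
  11139 − 10209 = 930 bp
Sorted largest to smallest: 6161, 3248, 930, 800 bp.

6161, 3248, 930, 800 bp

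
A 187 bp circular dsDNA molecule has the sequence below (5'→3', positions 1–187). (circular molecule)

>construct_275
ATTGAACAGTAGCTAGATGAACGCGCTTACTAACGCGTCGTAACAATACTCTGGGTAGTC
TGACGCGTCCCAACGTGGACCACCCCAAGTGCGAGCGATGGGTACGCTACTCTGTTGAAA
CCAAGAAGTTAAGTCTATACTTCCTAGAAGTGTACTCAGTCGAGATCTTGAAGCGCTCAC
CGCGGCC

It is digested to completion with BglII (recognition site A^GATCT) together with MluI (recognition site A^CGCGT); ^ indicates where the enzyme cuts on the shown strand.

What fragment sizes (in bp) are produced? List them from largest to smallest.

100, 57, 30 bp

The BglII site (AGATCT) starts at position 163.
BglII cuts after the first base of each site, so after position 163.
MluI sites (ACGCGT) start at positions 33, 63.
MluI cuts after the first base of each site, so after positions 33, 63.
Combined cut positions: 33, 63, 163.
Circular molecule, 3 cuts → 3 fragments:
  34–63 → 30 bp
  64–163 → 100 bp
  164–187 then 1–33 → 24 + 33 = 57 bp
Sorted largest to smallest: 100, 57, 30 bp.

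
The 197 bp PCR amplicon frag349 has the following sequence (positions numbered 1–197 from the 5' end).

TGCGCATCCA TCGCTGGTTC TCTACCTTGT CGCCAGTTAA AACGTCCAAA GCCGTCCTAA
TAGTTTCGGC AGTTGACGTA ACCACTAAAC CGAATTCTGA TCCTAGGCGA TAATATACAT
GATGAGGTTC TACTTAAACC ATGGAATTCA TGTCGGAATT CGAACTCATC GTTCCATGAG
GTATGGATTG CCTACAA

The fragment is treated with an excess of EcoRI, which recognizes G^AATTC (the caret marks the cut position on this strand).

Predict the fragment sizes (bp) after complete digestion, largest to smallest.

92, 52, 41, 12 bp

EcoRI sites (GAATTC) start at positions 92, 144, 156.
EcoRI cuts after the first base of each site, so after positions 92, 144, 156.
Linear molecule, 3 cuts → 4 fragments:
  1–92 → 92 bp
  93–144 → 52 bp
  145–156 → 12 bp
  157–197 → 41 bp
Sorted largest to smallest: 92, 52, 41, 12 bp.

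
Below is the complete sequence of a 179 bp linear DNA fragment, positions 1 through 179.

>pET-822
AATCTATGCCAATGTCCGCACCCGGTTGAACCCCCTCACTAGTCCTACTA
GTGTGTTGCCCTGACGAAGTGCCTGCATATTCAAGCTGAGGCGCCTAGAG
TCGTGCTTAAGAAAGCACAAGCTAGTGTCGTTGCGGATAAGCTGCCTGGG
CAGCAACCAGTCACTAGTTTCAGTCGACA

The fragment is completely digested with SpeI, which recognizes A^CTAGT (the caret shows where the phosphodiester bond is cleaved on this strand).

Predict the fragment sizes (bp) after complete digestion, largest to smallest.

SpeI sites (ACTAGT) start at positions 38, 47, 163.
SpeI cuts after the first base of each site, so after positions 38, 47, 163.
Linear molecule, 3 cuts → 4 fragments:
  1–38 → 38 bp
  39–47 → 9 bp
  48–163 → 116 bp
  164–179 → 16 bp
Sorted largest to smallest: 116, 38, 16, 9 bp.

116, 38, 16, 9 bp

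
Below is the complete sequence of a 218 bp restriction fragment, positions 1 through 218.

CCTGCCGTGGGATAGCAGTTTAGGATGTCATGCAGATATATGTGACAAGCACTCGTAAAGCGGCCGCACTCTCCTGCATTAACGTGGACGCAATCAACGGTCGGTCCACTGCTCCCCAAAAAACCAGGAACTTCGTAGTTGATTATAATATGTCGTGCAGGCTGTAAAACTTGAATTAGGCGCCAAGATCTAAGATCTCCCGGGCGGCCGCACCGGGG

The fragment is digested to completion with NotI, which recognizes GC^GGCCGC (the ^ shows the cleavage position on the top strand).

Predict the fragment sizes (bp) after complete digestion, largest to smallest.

NotI sites (GCGGCCGC) start at positions 60, 204.
NotI cuts after base 2 of each site, so after positions 61, 205.
Linear molecule, 2 cuts → 3 fragments:
  1–61 → 61 bp
  62–205 → 144 bp
  206–218 → 13 bp
Sorted largest to smallest: 144, 61, 13 bp.

144, 61, 13 bp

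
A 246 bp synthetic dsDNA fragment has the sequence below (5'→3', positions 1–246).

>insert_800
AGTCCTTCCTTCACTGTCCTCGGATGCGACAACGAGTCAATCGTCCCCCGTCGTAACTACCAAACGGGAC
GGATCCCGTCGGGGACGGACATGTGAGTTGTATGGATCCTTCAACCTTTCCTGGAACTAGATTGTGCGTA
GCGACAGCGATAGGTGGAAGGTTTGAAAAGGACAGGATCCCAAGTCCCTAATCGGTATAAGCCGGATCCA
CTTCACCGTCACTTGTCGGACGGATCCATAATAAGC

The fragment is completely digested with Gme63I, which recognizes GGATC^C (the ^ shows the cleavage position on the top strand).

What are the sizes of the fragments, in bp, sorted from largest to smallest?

75, 71, 33, 29, 28, 10 bp

Gme63I sites (GGATCC) start at positions 71, 104, 175, 204, 232.
Gme63I cuts after base 5 of each site (before the last base), so after positions 75, 108, 179, 208, 236.
Linear molecule, 5 cuts → 6 fragments:
  1–75 → 75 bp
  76–108 → 33 bp
  109–179 → 71 bp
  180–208 → 29 bp
  209–236 → 28 bp
  237–246 → 10 bp
Sorted largest to smallest: 75, 71, 33, 29, 28, 10 bp.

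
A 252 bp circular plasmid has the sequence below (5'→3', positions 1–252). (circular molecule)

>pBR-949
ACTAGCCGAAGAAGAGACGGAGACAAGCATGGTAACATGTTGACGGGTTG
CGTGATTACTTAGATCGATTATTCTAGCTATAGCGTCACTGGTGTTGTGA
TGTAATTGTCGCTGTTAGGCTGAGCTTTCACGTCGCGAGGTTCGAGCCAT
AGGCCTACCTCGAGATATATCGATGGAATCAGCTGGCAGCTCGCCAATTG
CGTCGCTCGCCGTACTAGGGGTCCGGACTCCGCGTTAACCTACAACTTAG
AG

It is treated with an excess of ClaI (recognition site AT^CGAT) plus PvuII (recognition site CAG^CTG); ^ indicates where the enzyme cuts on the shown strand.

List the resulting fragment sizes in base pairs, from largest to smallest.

ClaI sites (ATCGAT) start at positions 64, 169.
ClaI cuts after base 2 of each site, so after positions 65, 170.
The PvuII site (CAGCTG) starts at position 180.
PvuII cuts after base 3 of each site, so after position 182.
Combined cut positions: 65, 170, 182.
Circular molecule, 3 cuts → 3 fragments:
  66–170 → 105 bp
  171–182 → 12 bp
  183–252 then 1–65 → 70 + 65 = 135 bp
Sorted largest to smallest: 135, 105, 12 bp.

135, 105, 12 bp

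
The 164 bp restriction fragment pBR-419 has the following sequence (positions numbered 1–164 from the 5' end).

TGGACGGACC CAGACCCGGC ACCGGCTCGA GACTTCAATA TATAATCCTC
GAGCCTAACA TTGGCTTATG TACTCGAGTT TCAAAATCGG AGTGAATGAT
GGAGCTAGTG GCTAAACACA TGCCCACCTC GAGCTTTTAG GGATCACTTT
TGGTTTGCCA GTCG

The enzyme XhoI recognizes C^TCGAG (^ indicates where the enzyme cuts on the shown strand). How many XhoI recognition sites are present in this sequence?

CTCGAG occurs starting at positions 26, 48, 73, 128.
XhoI cuts at 4 sites.

4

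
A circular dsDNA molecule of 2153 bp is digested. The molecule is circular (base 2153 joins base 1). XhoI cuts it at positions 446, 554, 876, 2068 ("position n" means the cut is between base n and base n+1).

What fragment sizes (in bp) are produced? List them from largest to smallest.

1192, 531, 322, 108 bp

Circular molecule, 4 cuts → 4 fragments:
  554 − 446 = 108 bp
  876 − 554 = 322 bp
  2068 − 876 = 1192 bp
  wrap: 2153 − 2068 + 446 = 531 bp
Sorted largest to smallest: 1192, 531, 322, 108 bp.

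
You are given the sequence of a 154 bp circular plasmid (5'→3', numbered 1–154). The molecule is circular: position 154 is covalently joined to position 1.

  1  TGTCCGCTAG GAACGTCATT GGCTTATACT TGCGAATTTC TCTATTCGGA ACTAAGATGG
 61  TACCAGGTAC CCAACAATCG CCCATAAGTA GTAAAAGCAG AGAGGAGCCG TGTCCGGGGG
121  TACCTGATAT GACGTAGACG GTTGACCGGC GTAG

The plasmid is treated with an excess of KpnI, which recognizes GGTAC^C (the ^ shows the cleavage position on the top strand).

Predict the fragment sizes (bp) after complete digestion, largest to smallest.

94, 53, 7 bp

KpnI sites (GGTACC) start at positions 59, 66, 119.
KpnI cuts after base 5 of each site (before the last base), so after positions 63, 70, 123.
Circular molecule, 3 cuts → 3 fragments:
  64–70 → 7 bp
  71–123 → 53 bp
  124–154 then 1–63 → 31 + 63 = 94 bp
Sorted largest to smallest: 94, 53, 7 bp.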